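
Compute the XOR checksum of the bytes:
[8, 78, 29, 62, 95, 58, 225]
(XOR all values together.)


XOR chain: 8 ^ 78 ^ 29 ^ 62 ^ 95 ^ 58 ^ 225 = 225

225


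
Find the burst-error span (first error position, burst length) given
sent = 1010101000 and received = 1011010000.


XOR: 0001111000

Burst at position 3, length 4


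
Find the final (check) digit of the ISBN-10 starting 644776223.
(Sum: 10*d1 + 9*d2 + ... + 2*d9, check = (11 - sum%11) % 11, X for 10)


Weighted sum: 269
269 mod 11 = 5

Check digit: 6


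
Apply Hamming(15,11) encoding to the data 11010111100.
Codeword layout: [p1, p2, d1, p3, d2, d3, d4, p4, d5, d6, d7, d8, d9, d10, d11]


Parity bits: p1=1, p2=0, p3=0, p4=0

101010100111100


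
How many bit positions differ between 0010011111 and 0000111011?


XOR: 0010100100
Count of 1s: 3

3


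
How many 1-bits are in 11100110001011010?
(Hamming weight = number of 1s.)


Counting 1s in 11100110001011010

9


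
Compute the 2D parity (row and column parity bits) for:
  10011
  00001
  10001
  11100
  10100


Row parities: 11010
Column parities: 01011

Row P: 11010, Col P: 01011, Corner: 1


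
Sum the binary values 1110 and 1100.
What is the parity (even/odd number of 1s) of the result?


1110 = 14
1100 = 12
Sum = 26 = 11010
1s count = 3

odd parity (3 ones in 11010)


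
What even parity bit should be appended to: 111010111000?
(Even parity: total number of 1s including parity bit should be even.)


Number of 1s in data: 7
Parity bit: 1

1


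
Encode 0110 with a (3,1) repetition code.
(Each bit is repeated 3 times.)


Each bit -> 3 copies

000111111000


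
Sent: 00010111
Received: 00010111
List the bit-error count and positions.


XOR: 00000000

0 errors (received matches sent)


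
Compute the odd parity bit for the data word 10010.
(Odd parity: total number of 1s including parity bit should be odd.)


Number of 1s in data: 2
Parity bit: 1

1


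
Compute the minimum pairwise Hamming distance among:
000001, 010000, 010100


Comparing all pairs, minimum distance: 1
Can detect 0 errors, correct 0 errors

1


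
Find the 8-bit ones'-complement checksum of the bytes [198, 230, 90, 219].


Sum = 737 mod 256 = 225
Complement = 30

30


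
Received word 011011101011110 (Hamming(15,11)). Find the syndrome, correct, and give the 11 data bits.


Syndrome = 8: error at position 8

Data: 11111011110 (corrected bit 8)


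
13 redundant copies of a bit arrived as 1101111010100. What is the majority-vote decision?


Ones: 8 out of 13
Threshold: 7

1 (8/13 voted 1)


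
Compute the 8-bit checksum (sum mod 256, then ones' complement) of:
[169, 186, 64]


Sum = 419 mod 256 = 163
Complement = 92

92


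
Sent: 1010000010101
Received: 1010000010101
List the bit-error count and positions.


XOR: 0000000000000

0 errors (received matches sent)


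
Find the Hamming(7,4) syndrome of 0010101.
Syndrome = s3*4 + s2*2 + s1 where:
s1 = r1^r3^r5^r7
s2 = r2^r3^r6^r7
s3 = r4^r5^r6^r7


s1=1, s2=0, s3=0

Syndrome = 1 (error at position 1)


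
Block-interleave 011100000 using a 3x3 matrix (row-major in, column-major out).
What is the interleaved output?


Matrix:
  011
  100
  000
Read columns: 010100100

010100100


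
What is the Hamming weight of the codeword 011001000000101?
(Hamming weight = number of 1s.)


Counting 1s in 011001000000101

5


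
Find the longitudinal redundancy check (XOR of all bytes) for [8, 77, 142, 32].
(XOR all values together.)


XOR chain: 8 ^ 77 ^ 142 ^ 32 = 235

235


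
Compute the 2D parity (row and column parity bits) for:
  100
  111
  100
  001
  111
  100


Row parities: 111111
Column parities: 101

Row P: 111111, Col P: 101, Corner: 0


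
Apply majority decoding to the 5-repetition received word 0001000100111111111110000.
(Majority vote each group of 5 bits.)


Groups: 00010, 00100, 11111, 11111, 10000
Majority votes: 00110

00110


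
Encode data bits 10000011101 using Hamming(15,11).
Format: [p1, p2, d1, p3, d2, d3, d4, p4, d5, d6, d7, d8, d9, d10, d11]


Parity bits: p1=0, p2=1, p3=1, p4=0

011100000011101


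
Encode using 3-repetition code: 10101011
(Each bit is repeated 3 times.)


Each bit -> 3 copies

111000111000111000111111


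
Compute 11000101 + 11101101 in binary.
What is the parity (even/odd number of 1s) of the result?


11000101 = 197
11101101 = 237
Sum = 434 = 110110010
1s count = 5

odd parity (5 ones in 110110010)


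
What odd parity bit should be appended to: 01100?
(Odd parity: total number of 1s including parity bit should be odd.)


Number of 1s in data: 2
Parity bit: 1

1


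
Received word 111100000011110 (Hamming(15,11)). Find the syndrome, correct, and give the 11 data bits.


Syndrome = 0: no error detected

Data: 10000011110 (no errors)


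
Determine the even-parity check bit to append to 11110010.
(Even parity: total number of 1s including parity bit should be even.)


Number of 1s in data: 5
Parity bit: 1

1


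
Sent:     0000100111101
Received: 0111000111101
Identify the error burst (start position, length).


XOR: 0111100000000

Burst at position 1, length 4


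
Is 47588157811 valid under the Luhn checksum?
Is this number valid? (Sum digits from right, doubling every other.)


Luhn sum = 52
52 mod 10 = 2

Invalid (Luhn sum mod 10 = 2)


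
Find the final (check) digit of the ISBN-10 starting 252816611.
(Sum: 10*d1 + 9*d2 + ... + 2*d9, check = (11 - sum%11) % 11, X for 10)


Weighted sum: 202
202 mod 11 = 4

Check digit: 7


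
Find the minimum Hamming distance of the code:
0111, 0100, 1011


Comparing all pairs, minimum distance: 2
Can detect 1 errors, correct 0 errors

2


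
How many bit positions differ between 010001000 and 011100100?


XOR: 001101100
Count of 1s: 4

4


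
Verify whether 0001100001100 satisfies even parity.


Number of 1s: 4

Yes, parity is correct (4 ones)


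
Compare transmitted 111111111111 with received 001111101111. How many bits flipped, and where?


XOR: 110000010000

3 error(s) at position(s): 0, 1, 7


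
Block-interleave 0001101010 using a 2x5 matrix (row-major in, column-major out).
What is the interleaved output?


Matrix:
  00011
  01010
Read columns: 0001001110

0001001110


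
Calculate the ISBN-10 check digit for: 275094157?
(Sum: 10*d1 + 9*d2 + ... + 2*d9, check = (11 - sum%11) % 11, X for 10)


Weighted sum: 230
230 mod 11 = 10

Check digit: 1


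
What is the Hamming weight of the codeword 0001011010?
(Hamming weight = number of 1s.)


Counting 1s in 0001011010

4


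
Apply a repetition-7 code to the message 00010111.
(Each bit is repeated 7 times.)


Each bit -> 7 copies

00000000000000000000011111110000000111111111111111111111


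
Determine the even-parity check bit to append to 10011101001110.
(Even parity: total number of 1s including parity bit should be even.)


Number of 1s in data: 8
Parity bit: 0

0


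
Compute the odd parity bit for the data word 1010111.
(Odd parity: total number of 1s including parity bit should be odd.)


Number of 1s in data: 5
Parity bit: 0

0


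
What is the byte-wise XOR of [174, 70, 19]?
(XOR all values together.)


XOR chain: 174 ^ 70 ^ 19 = 251

251


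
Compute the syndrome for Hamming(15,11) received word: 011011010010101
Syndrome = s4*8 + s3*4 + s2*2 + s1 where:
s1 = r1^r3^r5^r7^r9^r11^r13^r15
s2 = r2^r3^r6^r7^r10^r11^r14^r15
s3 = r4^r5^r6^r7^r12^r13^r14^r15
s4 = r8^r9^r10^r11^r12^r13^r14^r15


s1=1, s2=1, s3=0, s4=0

Syndrome = 3 (error at position 3)


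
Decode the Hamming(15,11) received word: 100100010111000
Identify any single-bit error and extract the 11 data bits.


Syndrome = 0: no error detected

Data: 00000111000 (no errors)


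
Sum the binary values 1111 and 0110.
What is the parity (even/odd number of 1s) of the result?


1111 = 15
0110 = 6
Sum = 21 = 10101
1s count = 3

odd parity (3 ones in 10101)


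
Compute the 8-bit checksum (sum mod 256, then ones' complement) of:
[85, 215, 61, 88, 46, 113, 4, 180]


Sum = 792 mod 256 = 24
Complement = 231

231


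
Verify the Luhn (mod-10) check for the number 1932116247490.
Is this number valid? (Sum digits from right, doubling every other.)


Luhn sum = 52
52 mod 10 = 2

Invalid (Luhn sum mod 10 = 2)


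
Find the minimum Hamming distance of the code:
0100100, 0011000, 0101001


Comparing all pairs, minimum distance: 3
Can detect 2 errors, correct 1 errors

3


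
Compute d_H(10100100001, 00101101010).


XOR: 10001001011
Count of 1s: 5

5


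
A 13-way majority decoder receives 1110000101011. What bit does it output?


Ones: 7 out of 13
Threshold: 7

1 (7/13 voted 1)


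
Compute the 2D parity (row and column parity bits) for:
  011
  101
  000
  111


Row parities: 0001
Column parities: 001

Row P: 0001, Col P: 001, Corner: 1


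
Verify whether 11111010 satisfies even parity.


Number of 1s: 6

Yes, parity is correct (6 ones)


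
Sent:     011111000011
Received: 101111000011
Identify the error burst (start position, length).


XOR: 110000000000

Burst at position 0, length 2


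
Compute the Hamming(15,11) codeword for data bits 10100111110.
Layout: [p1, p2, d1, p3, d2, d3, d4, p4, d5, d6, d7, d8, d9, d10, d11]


Parity bits: p1=1, p2=1, p3=0, p4=1

111001010111110


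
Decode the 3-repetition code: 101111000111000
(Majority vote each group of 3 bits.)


Groups: 101, 111, 000, 111, 000
Majority votes: 11010

11010


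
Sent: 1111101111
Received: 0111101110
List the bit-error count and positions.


XOR: 1000000001

2 error(s) at position(s): 0, 9


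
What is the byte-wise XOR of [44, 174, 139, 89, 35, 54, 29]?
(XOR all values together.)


XOR chain: 44 ^ 174 ^ 139 ^ 89 ^ 35 ^ 54 ^ 29 = 88

88


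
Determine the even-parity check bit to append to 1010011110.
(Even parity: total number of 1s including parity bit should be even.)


Number of 1s in data: 6
Parity bit: 0

0


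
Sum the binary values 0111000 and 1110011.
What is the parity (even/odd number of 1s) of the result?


0111000 = 56
1110011 = 115
Sum = 171 = 10101011
1s count = 5

odd parity (5 ones in 10101011)


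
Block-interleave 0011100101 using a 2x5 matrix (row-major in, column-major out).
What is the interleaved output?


Matrix:
  00111
  00101
Read columns: 0000111011

0000111011


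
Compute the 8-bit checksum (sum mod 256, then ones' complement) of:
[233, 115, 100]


Sum = 448 mod 256 = 192
Complement = 63

63


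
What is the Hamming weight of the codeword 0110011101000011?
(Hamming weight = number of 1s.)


Counting 1s in 0110011101000011

8


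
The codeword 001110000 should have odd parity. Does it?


Number of 1s: 3

Yes, parity is correct (3 ones)


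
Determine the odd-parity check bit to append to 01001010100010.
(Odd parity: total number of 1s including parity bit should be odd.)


Number of 1s in data: 5
Parity bit: 0

0


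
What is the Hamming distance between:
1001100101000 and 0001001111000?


XOR: 1000101010000
Count of 1s: 4

4


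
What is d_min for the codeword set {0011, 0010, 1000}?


Comparing all pairs, minimum distance: 1
Can detect 0 errors, correct 0 errors

1


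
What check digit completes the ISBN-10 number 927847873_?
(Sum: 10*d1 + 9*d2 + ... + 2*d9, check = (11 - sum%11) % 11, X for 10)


Weighted sum: 338
338 mod 11 = 8

Check digit: 3


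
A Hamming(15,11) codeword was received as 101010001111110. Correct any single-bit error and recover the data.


Syndrome = 0: no error detected

Data: 11001111110 (no errors)


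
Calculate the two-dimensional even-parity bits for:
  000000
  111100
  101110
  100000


Row parities: 0001
Column parities: 110010

Row P: 0001, Col P: 110010, Corner: 1


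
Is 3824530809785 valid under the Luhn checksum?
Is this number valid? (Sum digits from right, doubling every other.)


Luhn sum = 66
66 mod 10 = 6

Invalid (Luhn sum mod 10 = 6)


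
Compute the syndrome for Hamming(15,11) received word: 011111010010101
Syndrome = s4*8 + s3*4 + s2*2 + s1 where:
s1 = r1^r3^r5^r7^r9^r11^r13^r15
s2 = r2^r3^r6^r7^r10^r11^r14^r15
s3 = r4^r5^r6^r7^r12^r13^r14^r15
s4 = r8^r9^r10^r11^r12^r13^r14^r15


s1=1, s2=1, s3=1, s4=0

Syndrome = 7 (error at position 7)


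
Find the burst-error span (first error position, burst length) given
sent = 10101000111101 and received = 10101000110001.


XOR: 00000000001100

Burst at position 10, length 2


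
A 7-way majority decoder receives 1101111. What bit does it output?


Ones: 6 out of 7
Threshold: 4

1 (6/7 voted 1)


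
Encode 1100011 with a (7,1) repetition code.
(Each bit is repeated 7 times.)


Each bit -> 7 copies

1111111111111100000000000000000000011111111111111


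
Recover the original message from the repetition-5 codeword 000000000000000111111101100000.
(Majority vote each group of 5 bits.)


Groups: 00000, 00000, 00000, 11111, 11011, 00000
Majority votes: 000110

000110


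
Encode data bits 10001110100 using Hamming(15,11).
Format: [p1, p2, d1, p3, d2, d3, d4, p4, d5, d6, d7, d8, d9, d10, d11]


Parity bits: p1=0, p2=1, p3=1, p4=0

011100001110100


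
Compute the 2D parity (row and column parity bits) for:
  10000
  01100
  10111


Row parities: 100
Column parities: 01011

Row P: 100, Col P: 01011, Corner: 1


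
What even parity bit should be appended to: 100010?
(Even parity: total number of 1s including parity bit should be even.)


Number of 1s in data: 2
Parity bit: 0

0


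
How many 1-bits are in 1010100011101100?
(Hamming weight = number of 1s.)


Counting 1s in 1010100011101100

8


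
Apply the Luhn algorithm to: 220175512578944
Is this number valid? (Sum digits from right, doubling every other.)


Luhn sum = 61
61 mod 10 = 1

Invalid (Luhn sum mod 10 = 1)


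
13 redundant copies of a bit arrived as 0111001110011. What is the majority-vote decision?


Ones: 8 out of 13
Threshold: 7

1 (8/13 voted 1)


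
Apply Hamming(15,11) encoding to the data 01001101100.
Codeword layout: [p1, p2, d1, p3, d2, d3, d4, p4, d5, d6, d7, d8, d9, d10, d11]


Parity bits: p1=1, p2=1, p3=1, p4=0

110110001101100


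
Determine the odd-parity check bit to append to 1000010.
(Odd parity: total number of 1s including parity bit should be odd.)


Number of 1s in data: 2
Parity bit: 1

1


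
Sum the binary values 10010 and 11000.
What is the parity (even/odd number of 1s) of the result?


10010 = 18
11000 = 24
Sum = 42 = 101010
1s count = 3

odd parity (3 ones in 101010)


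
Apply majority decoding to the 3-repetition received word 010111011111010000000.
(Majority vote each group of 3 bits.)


Groups: 010, 111, 011, 111, 010, 000, 000
Majority votes: 0111000

0111000


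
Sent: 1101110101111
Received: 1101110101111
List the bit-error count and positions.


XOR: 0000000000000

0 errors (received matches sent)


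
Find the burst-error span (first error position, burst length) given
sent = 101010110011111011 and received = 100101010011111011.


XOR: 001111100000000000

Burst at position 2, length 5


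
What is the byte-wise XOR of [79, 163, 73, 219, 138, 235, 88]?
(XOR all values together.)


XOR chain: 79 ^ 163 ^ 73 ^ 219 ^ 138 ^ 235 ^ 88 = 71

71


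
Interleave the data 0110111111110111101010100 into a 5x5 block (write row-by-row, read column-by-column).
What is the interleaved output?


Matrix:
  01101
  11111
  11011
  11010
  10100
Read columns: 0111111110110010111011100

0111111110110010111011100


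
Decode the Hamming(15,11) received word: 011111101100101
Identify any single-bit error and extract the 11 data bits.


Syndrome = 0: no error detected

Data: 11111100101 (no errors)


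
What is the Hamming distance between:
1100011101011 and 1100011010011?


XOR: 0000000111000
Count of 1s: 3

3


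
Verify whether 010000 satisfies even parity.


Number of 1s: 1

No, parity error (1 ones)


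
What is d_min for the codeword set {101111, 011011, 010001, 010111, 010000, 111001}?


Comparing all pairs, minimum distance: 1
Can detect 0 errors, correct 0 errors

1


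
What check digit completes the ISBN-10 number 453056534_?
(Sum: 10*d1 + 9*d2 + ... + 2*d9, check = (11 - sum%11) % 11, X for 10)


Weighted sum: 206
206 mod 11 = 8

Check digit: 3


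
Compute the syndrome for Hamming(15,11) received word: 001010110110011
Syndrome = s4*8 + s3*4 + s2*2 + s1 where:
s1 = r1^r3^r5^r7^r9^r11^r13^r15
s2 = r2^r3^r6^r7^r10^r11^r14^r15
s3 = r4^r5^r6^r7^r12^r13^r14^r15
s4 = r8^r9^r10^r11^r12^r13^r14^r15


s1=1, s2=0, s3=0, s4=1

Syndrome = 9 (error at position 9)


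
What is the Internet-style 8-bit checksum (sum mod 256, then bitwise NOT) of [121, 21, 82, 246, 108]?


Sum = 578 mod 256 = 66
Complement = 189

189


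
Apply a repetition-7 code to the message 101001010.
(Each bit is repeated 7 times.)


Each bit -> 7 copies

111111100000001111111000000000000001111111000000011111110000000


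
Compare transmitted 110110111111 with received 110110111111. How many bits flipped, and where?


XOR: 000000000000

0 errors (received matches sent)


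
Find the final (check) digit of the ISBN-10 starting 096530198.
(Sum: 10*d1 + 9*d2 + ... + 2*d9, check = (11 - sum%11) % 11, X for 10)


Weighted sum: 229
229 mod 11 = 9

Check digit: 2


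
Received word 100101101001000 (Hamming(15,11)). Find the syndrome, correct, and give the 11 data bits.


Syndrome = 1: error at position 1

Data: 00111001000 (corrected bit 1)


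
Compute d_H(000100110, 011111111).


XOR: 011011001
Count of 1s: 5

5


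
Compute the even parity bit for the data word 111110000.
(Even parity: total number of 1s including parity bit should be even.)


Number of 1s in data: 5
Parity bit: 1

1


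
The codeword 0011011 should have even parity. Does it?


Number of 1s: 4

Yes, parity is correct (4 ones)


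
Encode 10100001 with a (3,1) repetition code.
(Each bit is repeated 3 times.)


Each bit -> 3 copies

111000111000000000000111


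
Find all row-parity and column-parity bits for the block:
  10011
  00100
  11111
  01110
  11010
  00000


Row parities: 111110
Column parities: 11100

Row P: 111110, Col P: 11100, Corner: 1


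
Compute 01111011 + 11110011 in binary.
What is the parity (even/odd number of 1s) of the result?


01111011 = 123
11110011 = 243
Sum = 366 = 101101110
1s count = 6

even parity (6 ones in 101101110)


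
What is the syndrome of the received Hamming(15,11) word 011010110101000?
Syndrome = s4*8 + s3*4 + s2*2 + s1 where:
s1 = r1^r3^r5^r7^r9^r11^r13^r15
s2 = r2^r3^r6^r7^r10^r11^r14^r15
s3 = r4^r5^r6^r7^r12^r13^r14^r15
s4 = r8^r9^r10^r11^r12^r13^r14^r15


s1=1, s2=0, s3=1, s4=1

Syndrome = 13 (error at position 13)


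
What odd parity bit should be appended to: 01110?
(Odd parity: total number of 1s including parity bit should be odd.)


Number of 1s in data: 3
Parity bit: 0

0


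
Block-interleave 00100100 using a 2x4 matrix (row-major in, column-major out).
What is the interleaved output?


Matrix:
  0010
  0100
Read columns: 00011000

00011000


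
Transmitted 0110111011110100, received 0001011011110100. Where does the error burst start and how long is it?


XOR: 0111100000000000

Burst at position 1, length 4


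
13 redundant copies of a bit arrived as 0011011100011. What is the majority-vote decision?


Ones: 7 out of 13
Threshold: 7

1 (7/13 voted 1)


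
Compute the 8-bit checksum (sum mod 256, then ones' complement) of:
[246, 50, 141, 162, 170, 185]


Sum = 954 mod 256 = 186
Complement = 69

69


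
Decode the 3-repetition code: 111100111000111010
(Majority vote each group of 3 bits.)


Groups: 111, 100, 111, 000, 111, 010
Majority votes: 101010

101010


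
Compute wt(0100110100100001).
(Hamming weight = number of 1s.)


Counting 1s in 0100110100100001

6


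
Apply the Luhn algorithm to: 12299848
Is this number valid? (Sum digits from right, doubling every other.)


Luhn sum = 50
50 mod 10 = 0

Valid (Luhn sum mod 10 = 0)


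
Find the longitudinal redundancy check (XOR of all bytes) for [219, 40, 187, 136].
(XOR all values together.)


XOR chain: 219 ^ 40 ^ 187 ^ 136 = 192

192


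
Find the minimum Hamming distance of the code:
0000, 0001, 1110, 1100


Comparing all pairs, minimum distance: 1
Can detect 0 errors, correct 0 errors

1


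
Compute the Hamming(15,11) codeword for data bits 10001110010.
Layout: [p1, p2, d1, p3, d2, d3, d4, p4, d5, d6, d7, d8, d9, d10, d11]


Parity bits: p1=1, p2=0, p3=1, p4=0

101100001110010


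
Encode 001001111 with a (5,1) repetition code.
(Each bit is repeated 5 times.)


Each bit -> 5 copies

000000000011111000000000011111111111111111111


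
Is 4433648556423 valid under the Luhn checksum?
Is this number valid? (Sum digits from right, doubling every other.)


Luhn sum = 63
63 mod 10 = 3

Invalid (Luhn sum mod 10 = 3)


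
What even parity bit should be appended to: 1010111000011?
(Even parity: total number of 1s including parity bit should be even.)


Number of 1s in data: 7
Parity bit: 1

1


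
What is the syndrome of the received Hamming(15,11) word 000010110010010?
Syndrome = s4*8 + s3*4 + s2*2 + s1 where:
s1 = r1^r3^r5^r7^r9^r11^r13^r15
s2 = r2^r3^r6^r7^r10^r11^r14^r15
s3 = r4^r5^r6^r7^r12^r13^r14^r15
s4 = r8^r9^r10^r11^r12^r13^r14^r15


s1=1, s2=1, s3=1, s4=1

Syndrome = 15 (error at position 15)


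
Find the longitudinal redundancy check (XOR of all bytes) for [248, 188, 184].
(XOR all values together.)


XOR chain: 248 ^ 188 ^ 184 = 252

252


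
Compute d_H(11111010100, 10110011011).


XOR: 01001001111
Count of 1s: 6

6


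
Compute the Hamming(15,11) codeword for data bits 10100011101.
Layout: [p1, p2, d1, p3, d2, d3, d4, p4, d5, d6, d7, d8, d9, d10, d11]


Parity bits: p1=0, p2=0, p3=0, p4=0

001001000011101


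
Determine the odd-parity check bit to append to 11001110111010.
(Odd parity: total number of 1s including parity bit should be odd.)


Number of 1s in data: 9
Parity bit: 0

0


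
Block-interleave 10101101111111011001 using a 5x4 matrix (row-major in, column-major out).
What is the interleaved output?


Matrix:
  1010
  1101
  1111
  1101
  1001
Read columns: 11111011101010001111

11111011101010001111


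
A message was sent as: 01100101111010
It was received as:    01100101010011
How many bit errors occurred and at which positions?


XOR: 00000000101001

3 error(s) at position(s): 8, 10, 13


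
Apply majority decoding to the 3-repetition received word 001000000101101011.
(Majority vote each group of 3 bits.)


Groups: 001, 000, 000, 101, 101, 011
Majority votes: 000111

000111


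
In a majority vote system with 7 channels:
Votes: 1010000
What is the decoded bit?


Ones: 2 out of 7
Threshold: 4

0 (2/7 voted 1)


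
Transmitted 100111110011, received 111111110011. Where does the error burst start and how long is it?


XOR: 011000000000

Burst at position 1, length 2


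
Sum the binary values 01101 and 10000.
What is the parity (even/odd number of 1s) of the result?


01101 = 13
10000 = 16
Sum = 29 = 11101
1s count = 4

even parity (4 ones in 11101)


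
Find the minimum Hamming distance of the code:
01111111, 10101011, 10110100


Comparing all pairs, minimum distance: 4
Can detect 3 errors, correct 1 errors

4


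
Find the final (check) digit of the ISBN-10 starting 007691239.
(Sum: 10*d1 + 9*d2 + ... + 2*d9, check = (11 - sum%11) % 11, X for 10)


Weighted sum: 192
192 mod 11 = 5

Check digit: 6


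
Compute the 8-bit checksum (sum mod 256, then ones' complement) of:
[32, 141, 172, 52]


Sum = 397 mod 256 = 141
Complement = 114

114


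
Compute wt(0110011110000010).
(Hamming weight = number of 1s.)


Counting 1s in 0110011110000010

7


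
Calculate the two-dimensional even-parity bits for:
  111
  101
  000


Row parities: 100
Column parities: 010

Row P: 100, Col P: 010, Corner: 1


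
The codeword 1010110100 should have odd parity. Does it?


Number of 1s: 5

Yes, parity is correct (5 ones)


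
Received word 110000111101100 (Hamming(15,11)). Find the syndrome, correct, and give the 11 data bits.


Syndrome = 14: error at position 14

Data: 00011101110 (corrected bit 14)


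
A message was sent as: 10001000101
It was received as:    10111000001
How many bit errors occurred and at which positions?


XOR: 00110000100

3 error(s) at position(s): 2, 3, 8


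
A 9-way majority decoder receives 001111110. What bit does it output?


Ones: 6 out of 9
Threshold: 5

1 (6/9 voted 1)


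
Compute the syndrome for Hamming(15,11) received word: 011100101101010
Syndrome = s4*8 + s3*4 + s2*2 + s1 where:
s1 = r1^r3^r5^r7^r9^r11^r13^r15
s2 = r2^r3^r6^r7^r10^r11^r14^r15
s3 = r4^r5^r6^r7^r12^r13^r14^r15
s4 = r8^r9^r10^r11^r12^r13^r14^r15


s1=1, s2=1, s3=0, s4=0

Syndrome = 3 (error at position 3)


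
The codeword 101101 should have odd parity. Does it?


Number of 1s: 4

No, parity error (4 ones)


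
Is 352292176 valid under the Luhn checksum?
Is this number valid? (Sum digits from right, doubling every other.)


Luhn sum = 35
35 mod 10 = 5

Invalid (Luhn sum mod 10 = 5)


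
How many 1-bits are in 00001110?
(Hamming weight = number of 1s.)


Counting 1s in 00001110

3


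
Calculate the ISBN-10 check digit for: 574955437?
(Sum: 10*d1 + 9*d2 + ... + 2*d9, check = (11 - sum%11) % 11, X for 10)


Weighted sum: 302
302 mod 11 = 5

Check digit: 6


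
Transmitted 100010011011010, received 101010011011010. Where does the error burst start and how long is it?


XOR: 001000000000000

Burst at position 2, length 1


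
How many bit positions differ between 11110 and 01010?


XOR: 10100
Count of 1s: 2

2


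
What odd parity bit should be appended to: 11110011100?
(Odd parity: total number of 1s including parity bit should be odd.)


Number of 1s in data: 7
Parity bit: 0

0


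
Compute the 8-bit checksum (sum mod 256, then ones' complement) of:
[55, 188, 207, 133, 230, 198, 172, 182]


Sum = 1365 mod 256 = 85
Complement = 170

170


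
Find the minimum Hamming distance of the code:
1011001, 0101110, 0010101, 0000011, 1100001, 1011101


Comparing all pairs, minimum distance: 1
Can detect 0 errors, correct 0 errors

1


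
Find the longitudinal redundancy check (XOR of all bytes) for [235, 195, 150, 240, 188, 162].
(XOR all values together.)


XOR chain: 235 ^ 195 ^ 150 ^ 240 ^ 188 ^ 162 = 80

80


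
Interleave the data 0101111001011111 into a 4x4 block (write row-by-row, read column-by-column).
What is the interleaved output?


Matrix:
  0101
  1110
  0101
  1111
Read columns: 0101111101011011

0101111101011011


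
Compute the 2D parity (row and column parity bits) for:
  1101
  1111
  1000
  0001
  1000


Row parities: 10111
Column parities: 0011

Row P: 10111, Col P: 0011, Corner: 0


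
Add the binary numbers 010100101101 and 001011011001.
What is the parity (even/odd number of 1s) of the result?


010100101101 = 1325
001011011001 = 729
Sum = 2054 = 100000000110
1s count = 3

odd parity (3 ones in 100000000110)


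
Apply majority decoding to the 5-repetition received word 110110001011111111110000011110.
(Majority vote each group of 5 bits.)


Groups: 11011, 00010, 11111, 11111, 00000, 11110
Majority votes: 101101

101101


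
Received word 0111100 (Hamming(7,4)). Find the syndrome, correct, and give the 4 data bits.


Syndrome = 0: no error detected

Data: 1100 (no errors)


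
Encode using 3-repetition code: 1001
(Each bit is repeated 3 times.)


Each bit -> 3 copies

111000000111


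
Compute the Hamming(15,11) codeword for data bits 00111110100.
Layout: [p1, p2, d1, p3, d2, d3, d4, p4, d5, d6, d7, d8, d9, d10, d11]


Parity bits: p1=0, p2=0, p3=1, p4=0

000101101110100


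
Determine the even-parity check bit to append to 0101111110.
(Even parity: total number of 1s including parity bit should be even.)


Number of 1s in data: 7
Parity bit: 1

1


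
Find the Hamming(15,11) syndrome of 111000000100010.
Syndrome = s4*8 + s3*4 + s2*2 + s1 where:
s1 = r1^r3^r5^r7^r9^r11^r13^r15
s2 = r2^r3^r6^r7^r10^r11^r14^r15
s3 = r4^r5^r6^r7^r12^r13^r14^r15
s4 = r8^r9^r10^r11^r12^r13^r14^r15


s1=0, s2=0, s3=1, s4=0

Syndrome = 4 (error at position 4)


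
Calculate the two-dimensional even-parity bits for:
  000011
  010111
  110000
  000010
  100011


Row parities: 00011
Column parities: 000101

Row P: 00011, Col P: 000101, Corner: 0


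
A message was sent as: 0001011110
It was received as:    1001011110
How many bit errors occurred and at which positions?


XOR: 1000000000

1 error(s) at position(s): 0


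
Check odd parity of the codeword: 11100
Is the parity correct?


Number of 1s: 3

Yes, parity is correct (3 ones)


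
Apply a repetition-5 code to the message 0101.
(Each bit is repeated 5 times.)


Each bit -> 5 copies

00000111110000011111


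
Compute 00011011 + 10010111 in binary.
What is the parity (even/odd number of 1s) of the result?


00011011 = 27
10010111 = 151
Sum = 178 = 10110010
1s count = 4

even parity (4 ones in 10110010)


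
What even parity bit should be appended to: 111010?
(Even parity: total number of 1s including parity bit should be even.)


Number of 1s in data: 4
Parity bit: 0

0


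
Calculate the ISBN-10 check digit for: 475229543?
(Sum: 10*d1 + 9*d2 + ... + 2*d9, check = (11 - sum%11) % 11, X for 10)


Weighted sum: 252
252 mod 11 = 10

Check digit: 1


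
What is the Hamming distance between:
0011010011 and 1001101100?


XOR: 1010111111
Count of 1s: 8

8


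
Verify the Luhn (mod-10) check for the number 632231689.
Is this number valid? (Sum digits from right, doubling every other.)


Luhn sum = 45
45 mod 10 = 5

Invalid (Luhn sum mod 10 = 5)


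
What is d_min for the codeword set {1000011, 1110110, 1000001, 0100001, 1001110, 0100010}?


Comparing all pairs, minimum distance: 1
Can detect 0 errors, correct 0 errors

1


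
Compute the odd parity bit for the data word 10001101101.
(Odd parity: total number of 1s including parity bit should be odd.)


Number of 1s in data: 6
Parity bit: 1

1


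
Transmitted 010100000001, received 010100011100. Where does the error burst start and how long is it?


XOR: 000000011101

Burst at position 7, length 5


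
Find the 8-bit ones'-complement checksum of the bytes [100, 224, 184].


Sum = 508 mod 256 = 252
Complement = 3

3


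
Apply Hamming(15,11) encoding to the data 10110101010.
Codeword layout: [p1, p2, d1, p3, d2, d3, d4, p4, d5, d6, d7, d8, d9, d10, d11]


Parity bits: p1=0, p2=1, p3=0, p4=1

011001110101010


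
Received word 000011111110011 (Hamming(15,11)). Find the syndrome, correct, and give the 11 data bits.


Syndrome = 5: error at position 5

Data: 00111110011 (corrected bit 5)


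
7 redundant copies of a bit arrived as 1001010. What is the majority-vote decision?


Ones: 3 out of 7
Threshold: 4

0 (3/7 voted 1)


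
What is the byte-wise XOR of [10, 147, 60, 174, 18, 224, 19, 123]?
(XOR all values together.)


XOR chain: 10 ^ 147 ^ 60 ^ 174 ^ 18 ^ 224 ^ 19 ^ 123 = 145

145


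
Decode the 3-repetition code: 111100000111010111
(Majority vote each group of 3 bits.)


Groups: 111, 100, 000, 111, 010, 111
Majority votes: 100101

100101


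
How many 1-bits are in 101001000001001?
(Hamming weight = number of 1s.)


Counting 1s in 101001000001001

5


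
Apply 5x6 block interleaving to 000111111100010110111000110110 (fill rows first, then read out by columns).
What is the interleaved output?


Matrix:
  000111
  111100
  010110
  111000
  110110
Read columns: 010110111101010111011010110000

010110111101010111011010110000


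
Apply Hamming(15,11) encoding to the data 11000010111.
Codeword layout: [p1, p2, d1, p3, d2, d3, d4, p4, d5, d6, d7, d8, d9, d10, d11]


Parity bits: p1=1, p2=0, p3=0, p4=0

101010000010111


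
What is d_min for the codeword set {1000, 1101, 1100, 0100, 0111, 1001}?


Comparing all pairs, minimum distance: 1
Can detect 0 errors, correct 0 errors

1


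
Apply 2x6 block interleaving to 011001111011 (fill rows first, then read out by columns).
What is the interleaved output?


Matrix:
  011001
  111011
Read columns: 011111000111

011111000111


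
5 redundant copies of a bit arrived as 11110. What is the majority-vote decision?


Ones: 4 out of 5
Threshold: 3

1 (4/5 voted 1)


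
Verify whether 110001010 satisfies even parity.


Number of 1s: 4

Yes, parity is correct (4 ones)


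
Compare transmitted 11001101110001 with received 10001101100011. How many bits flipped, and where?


XOR: 01000000010010

3 error(s) at position(s): 1, 9, 12


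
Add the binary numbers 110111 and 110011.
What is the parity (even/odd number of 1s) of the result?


110111 = 55
110011 = 51
Sum = 106 = 1101010
1s count = 4

even parity (4 ones in 1101010)


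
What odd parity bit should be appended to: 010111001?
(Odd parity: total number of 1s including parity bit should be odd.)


Number of 1s in data: 5
Parity bit: 0

0


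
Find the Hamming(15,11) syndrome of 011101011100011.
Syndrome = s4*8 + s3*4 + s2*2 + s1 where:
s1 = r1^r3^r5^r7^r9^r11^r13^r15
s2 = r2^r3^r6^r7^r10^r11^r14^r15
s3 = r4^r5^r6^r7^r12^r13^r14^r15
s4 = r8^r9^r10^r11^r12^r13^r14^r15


s1=1, s2=0, s3=0, s4=1

Syndrome = 9 (error at position 9)


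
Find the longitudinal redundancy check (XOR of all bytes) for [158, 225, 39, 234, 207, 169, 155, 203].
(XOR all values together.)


XOR chain: 158 ^ 225 ^ 39 ^ 234 ^ 207 ^ 169 ^ 155 ^ 203 = 132

132


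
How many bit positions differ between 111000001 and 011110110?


XOR: 100110111
Count of 1s: 6

6


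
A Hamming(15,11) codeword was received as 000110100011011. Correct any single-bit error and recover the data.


Syndrome = 0: no error detected

Data: 01010011011 (no errors)


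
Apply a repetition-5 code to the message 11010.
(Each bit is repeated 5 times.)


Each bit -> 5 copies

1111111111000001111100000


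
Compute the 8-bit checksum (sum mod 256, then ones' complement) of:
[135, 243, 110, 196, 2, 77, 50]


Sum = 813 mod 256 = 45
Complement = 210

210


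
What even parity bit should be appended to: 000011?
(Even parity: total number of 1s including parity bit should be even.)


Number of 1s in data: 2
Parity bit: 0

0


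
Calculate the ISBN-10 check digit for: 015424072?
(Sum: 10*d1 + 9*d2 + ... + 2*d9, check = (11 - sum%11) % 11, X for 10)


Weighted sum: 134
134 mod 11 = 2

Check digit: 9


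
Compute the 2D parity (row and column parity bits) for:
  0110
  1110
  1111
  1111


Row parities: 0100
Column parities: 1000

Row P: 0100, Col P: 1000, Corner: 1


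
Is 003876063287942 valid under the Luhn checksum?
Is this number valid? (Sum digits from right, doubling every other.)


Luhn sum = 62
62 mod 10 = 2

Invalid (Luhn sum mod 10 = 2)


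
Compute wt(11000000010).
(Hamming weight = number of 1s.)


Counting 1s in 11000000010

3


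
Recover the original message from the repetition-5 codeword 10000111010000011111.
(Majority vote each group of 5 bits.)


Groups: 10000, 11101, 00000, 11111
Majority votes: 0101

0101


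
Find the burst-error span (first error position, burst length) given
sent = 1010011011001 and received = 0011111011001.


XOR: 1001100000000

Burst at position 0, length 5


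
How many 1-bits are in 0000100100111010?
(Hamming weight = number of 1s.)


Counting 1s in 0000100100111010

6


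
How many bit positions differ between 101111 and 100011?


XOR: 001100
Count of 1s: 2

2


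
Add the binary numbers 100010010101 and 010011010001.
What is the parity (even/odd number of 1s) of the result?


100010010101 = 2197
010011010001 = 1233
Sum = 3430 = 110101100110
1s count = 7

odd parity (7 ones in 110101100110)


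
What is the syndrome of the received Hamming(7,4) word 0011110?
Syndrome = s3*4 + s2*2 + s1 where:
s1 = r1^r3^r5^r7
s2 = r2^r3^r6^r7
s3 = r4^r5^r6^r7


s1=0, s2=0, s3=1

Syndrome = 4 (error at position 4)


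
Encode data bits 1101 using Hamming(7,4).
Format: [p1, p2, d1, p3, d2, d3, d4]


Parity bits: p1=1, p2=0, p3=0

1010101


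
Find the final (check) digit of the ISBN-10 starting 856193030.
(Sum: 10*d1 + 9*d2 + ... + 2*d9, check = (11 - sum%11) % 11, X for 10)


Weighted sum: 258
258 mod 11 = 5

Check digit: 6


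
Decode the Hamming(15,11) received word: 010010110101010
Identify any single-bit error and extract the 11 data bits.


Syndrome = 0: no error detected

Data: 01010101010 (no errors)


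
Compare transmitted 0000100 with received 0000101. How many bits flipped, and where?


XOR: 0000001

1 error(s) at position(s): 6


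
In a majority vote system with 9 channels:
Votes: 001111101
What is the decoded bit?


Ones: 6 out of 9
Threshold: 5

1 (6/9 voted 1)


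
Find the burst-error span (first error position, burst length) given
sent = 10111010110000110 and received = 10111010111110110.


XOR: 00000000001110000

Burst at position 10, length 3


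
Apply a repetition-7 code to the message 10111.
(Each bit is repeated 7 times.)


Each bit -> 7 copies

11111110000000111111111111111111111


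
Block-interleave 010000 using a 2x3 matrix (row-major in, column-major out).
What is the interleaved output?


Matrix:
  010
  000
Read columns: 001000

001000


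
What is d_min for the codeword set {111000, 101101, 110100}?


Comparing all pairs, minimum distance: 2
Can detect 1 errors, correct 0 errors

2


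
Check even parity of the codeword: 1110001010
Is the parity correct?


Number of 1s: 5

No, parity error (5 ones)


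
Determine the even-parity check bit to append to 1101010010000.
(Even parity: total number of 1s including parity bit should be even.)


Number of 1s in data: 5
Parity bit: 1

1


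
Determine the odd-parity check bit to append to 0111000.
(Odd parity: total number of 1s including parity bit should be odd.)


Number of 1s in data: 3
Parity bit: 0

0


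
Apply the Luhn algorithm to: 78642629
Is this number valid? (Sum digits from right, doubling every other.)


Luhn sum = 43
43 mod 10 = 3

Invalid (Luhn sum mod 10 = 3)


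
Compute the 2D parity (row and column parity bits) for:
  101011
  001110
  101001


Row parities: 011
Column parities: 001100

Row P: 011, Col P: 001100, Corner: 0


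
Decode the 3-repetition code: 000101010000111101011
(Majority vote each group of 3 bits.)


Groups: 000, 101, 010, 000, 111, 101, 011
Majority votes: 0100111

0100111


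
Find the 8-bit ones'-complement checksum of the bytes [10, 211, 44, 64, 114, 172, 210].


Sum = 825 mod 256 = 57
Complement = 198

198


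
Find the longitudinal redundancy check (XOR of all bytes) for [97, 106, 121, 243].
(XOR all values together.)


XOR chain: 97 ^ 106 ^ 121 ^ 243 = 129

129


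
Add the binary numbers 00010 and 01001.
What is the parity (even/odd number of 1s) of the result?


00010 = 2
01001 = 9
Sum = 11 = 1011
1s count = 3

odd parity (3 ones in 1011)


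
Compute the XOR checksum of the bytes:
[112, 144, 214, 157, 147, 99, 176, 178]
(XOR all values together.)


XOR chain: 112 ^ 144 ^ 214 ^ 157 ^ 147 ^ 99 ^ 176 ^ 178 = 89

89
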